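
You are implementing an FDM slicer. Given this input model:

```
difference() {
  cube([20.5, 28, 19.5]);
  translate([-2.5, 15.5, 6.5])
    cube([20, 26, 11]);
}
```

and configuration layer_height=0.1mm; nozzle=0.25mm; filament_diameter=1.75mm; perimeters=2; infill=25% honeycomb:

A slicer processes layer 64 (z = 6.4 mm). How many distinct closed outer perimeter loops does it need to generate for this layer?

1

At z = 6.4 mm: the cube (footprint 20.5×28) is included at this height; the cube at (-2.5, 15.5) is not intersected at this z (z outside [6.5, 17.5]); Taking the first minus the rest: none of the subtracted shapes is present at this height, so the 20.5×28 cube is unchanged — 1 connected region. The result has 1 disconnected region.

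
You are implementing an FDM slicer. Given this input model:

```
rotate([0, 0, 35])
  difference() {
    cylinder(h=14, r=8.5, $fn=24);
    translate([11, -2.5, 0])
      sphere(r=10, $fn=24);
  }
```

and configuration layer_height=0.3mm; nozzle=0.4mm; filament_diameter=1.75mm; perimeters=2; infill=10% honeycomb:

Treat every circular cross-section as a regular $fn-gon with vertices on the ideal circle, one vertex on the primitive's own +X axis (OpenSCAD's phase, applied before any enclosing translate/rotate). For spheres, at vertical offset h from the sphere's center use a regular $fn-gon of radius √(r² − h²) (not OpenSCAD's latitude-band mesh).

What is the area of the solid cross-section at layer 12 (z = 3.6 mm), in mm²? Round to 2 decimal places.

At z = 3.6 mm: the r=8.5 cylinder contributes a regular 24-gon of circumradius 8.5 (area = (24/2)·8.500²·sin(360°/24) = 224.40 mm²); the r=10 sphere at (11, -2.5) contributes a regular 24-gon of circumradius √(10²−3.6²) = 9.330 (area = (24/2)·9.330²·sin(360°/24) = 270.33 mm²); Subtracting the remaining from the first: starting from the r=8.5 cylinder (224.40 mm²), the r=10 sphere at (11, -2.5) partially overlaps it — only the 61.21 mm² overlap (of its 270.33 mm²) is removed, clipping the outline — area = 163.19 mm²; (rotated 35° about Z; rotation is an isometry so areas/perimeters/island counts are preserved). Overall, the cross-section is a single solid region. Net area = 163.19 mm².

163.19 mm²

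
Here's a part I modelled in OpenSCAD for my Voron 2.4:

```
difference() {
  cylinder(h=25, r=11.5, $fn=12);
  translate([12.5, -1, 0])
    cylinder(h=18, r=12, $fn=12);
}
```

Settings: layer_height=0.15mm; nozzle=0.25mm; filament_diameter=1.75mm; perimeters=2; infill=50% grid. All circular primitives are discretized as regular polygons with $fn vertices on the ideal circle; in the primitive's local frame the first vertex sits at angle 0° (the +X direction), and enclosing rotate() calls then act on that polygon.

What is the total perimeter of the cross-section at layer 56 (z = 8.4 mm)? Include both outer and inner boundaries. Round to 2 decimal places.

At z = 8.4 mm: the r=11.5 cylinder contributes a regular 12-gon of circumradius 11.5 (perimeter = 2·12·11.500·sin(180°/12) = 71.43 mm); the r=12 cylinder at (12.5, -1) contributes a regular 12-gon of circumradius 12 (perimeter = 2·12·12.000·sin(180°/12) = 74.54 mm); Subtracting the remaining from the first: starting from the r=11.5 cylinder, the r=12 cylinder at (12.5, -1) partially overlaps it — only the 140.99 mm² overlap (of its 432.00 mm²) is removed, clipping the outline — boundary = 70.89 mm. Overall, the cross-section is a single solid region. Total boundary length (outer) = 70.89 mm.

70.89 mm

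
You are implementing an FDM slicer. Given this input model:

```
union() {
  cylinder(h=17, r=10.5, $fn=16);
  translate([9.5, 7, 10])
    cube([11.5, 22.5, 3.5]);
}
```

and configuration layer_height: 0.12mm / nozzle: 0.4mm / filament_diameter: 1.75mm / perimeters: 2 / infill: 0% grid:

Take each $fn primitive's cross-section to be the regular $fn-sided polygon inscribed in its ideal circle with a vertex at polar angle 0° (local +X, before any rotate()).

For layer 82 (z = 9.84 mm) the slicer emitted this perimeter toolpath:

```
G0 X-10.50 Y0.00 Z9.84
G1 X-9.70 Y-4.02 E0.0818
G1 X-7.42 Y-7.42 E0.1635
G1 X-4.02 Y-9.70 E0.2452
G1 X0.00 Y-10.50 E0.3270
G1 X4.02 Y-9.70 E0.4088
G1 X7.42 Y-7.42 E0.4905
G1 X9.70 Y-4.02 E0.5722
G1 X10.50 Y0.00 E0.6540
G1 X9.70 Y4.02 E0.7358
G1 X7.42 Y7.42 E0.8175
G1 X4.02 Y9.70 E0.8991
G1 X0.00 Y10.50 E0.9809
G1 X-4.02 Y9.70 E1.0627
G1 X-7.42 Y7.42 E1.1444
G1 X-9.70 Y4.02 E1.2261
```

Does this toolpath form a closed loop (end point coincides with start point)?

Start point (G0): (-10.50, 0.00). End point (last G1): the path does not return to the start — open.

no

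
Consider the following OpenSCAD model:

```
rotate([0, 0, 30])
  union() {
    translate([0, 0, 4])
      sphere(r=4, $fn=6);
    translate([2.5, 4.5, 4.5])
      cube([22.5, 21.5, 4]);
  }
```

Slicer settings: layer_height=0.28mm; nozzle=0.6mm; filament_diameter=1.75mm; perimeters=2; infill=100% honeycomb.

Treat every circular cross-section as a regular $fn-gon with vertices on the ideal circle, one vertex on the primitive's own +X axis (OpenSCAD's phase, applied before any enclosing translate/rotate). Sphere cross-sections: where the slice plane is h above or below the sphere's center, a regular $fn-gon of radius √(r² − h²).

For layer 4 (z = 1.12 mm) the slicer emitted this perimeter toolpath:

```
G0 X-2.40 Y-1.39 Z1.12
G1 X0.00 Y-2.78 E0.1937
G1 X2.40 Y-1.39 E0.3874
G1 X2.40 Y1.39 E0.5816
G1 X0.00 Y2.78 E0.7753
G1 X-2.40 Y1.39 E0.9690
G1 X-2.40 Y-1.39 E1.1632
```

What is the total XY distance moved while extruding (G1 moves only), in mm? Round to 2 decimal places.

16.65 mm

Sum the Euclidean lengths of each G1 segment: total = 16.65 mm.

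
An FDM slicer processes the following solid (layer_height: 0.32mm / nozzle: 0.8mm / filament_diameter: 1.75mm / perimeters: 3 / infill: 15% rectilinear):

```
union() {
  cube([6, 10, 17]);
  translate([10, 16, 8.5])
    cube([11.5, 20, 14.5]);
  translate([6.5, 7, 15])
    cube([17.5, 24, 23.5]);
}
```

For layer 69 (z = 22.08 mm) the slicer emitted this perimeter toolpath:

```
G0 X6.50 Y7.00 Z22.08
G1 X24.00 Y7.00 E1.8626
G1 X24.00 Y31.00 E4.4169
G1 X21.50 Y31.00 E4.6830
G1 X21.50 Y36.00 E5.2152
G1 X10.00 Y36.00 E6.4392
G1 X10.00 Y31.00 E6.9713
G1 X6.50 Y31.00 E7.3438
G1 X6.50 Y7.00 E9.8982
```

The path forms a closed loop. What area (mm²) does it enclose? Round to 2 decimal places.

477.50 mm²

Apply the shoelace formula to the sequence of (X, Y) vertices; enclosed area = 477.50 mm².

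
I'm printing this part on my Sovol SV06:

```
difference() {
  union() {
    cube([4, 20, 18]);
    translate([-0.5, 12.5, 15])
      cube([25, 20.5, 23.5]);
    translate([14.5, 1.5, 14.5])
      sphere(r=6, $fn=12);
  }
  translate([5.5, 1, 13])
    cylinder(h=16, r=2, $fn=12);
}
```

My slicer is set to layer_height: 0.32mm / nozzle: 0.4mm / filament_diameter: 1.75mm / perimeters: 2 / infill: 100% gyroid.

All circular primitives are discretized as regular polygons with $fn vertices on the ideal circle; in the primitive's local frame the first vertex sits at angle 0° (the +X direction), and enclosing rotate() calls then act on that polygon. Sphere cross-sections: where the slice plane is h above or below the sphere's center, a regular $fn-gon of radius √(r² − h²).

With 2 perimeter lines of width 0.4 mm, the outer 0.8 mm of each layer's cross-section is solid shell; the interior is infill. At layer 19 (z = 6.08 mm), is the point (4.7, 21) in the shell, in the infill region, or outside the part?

outside

At z = 6.08 mm: the cube (footprint 4×20) is included at this height; the cube at (-0.5, 12.5) is absent (z outside [15, 38.5]); the sphere at (14.5, 1.5) does not reach this height (|z−center|=8.420 > r=6); Combining (union): only the 4×20 cube is present, so the union is just that shape — 1 connected region; the cylinder at (5.5, 1) is not intersected at this z (z outside [13, 29]); Taking the first minus the rest: none of the subtracted shapes is present at this height, so that combined region is unchanged — 1 connected region. Overall, the cross-section is a single solid region. The nearest boundary edge runs (4.00, 0.00)→(4.00, 20.00); distance from the point to it = 1.22 mm. The point is not inside any of the regions above, so it lies outside the cross-section (1.22 mm from the nearest boundary).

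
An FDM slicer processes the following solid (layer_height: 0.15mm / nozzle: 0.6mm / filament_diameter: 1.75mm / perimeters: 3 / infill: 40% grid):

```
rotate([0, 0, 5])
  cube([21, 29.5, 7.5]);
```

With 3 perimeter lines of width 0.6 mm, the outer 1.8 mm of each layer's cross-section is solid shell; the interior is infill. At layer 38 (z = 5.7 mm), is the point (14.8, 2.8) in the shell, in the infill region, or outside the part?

At z = 5.7 mm: the cube (footprint 21×29.5) is included at this height; (whole slice rotated 5° about Z — lengths, areas and connectivity unchanged). Overall, the cross-section is a single solid region. Undo the 5° rotation: the query point maps to (14.988, 1.499) in the un-rotated model frame. The nearest boundary edge runs (0.00, 0.00)→(21.00, 0.00); distance from the point to it = 1.50 mm. The point is inside the cross-section, 1.50 mm from the nearest boundary — within the 1.8 mm shell band (3 × 0.6).

shell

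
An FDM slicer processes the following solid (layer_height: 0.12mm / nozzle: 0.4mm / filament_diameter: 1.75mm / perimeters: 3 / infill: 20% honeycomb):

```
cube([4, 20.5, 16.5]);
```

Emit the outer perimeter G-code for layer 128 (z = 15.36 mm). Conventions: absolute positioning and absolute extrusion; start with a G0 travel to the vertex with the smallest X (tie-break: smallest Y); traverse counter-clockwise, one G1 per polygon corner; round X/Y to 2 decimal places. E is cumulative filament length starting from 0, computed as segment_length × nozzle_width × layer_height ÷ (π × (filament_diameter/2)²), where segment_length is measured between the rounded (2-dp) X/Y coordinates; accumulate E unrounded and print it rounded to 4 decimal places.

At z = 15.36 mm: the 4×20.5 cube contributes its full rectangle. The outline is a single polygon with 4 vertices. Extrusion per mm of travel: 0.4 × 0.12 / (π × 0.875²) = 0.019956. Accumulating E over each segment gives final E = 0.9778.

G0 X0.00 Y0.00 Z15.36
G1 X4.00 Y0.00 E0.0798
G1 X4.00 Y20.50 E0.4889
G1 X0.00 Y20.50 E0.5687
G1 X0.00 Y0.00 E0.9778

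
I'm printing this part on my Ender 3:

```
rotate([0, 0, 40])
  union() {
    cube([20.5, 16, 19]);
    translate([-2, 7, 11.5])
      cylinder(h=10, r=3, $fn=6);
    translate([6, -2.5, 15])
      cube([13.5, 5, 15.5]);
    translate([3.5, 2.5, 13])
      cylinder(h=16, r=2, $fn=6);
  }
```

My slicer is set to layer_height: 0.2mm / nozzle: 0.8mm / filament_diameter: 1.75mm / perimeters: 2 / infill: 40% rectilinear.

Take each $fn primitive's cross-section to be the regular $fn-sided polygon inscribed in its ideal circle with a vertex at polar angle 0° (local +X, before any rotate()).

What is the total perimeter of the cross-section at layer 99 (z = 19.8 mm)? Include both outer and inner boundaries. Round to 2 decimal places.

At z = 19.8 mm: the cube does not reach this height (z outside [0, 19]); the cylinder at (-2, 7): section is a regular 6-gon, circumradius r=3 (perimeter = 2·6·3.000·sin(180°/6) = 18.00 mm); the 13.5×5 cube at (6, -2.5) contributes its full rectangle (perimeter 37.00 mm); the r=2 cylinder at (3.5, 2.5) contributes a regular 6-gon of circumradius 2 (perimeter = 2·6·2.000·sin(180°/6) = 12.00 mm); Taking the union: the 3 present regions are separate (no shared area or edge), so areas and boundary lengths simply add and each stays a separate island — boundary = 67.00 mm; (whole slice rotated 40° about Z — lengths, areas and connectivity unchanged). Overall, the cross-section has 3 separate islands. Total boundary length (outer) = 67.00 mm.

67.00 mm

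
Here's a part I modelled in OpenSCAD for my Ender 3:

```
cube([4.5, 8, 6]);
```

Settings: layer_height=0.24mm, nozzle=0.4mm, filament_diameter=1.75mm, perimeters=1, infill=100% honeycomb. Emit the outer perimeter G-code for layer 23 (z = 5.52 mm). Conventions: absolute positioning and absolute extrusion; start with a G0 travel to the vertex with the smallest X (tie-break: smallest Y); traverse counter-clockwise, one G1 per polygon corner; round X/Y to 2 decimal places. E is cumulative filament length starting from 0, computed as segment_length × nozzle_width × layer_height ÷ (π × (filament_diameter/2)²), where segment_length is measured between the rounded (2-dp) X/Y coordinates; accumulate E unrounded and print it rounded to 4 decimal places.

At z = 5.52 mm: the cube (footprint 4.5×8) is included at this height. The outline is a single polygon with 4 vertices. Extrusion per mm of travel: 0.4 × 0.24 / (π × 0.875²) = 0.039912. Accumulating E over each segment gives final E = 0.9978.

G0 X0.00 Y0.00 Z5.52
G1 X4.50 Y0.00 E0.1796
G1 X4.50 Y8.00 E0.4989
G1 X0.00 Y8.00 E0.6785
G1 X0.00 Y0.00 E0.9978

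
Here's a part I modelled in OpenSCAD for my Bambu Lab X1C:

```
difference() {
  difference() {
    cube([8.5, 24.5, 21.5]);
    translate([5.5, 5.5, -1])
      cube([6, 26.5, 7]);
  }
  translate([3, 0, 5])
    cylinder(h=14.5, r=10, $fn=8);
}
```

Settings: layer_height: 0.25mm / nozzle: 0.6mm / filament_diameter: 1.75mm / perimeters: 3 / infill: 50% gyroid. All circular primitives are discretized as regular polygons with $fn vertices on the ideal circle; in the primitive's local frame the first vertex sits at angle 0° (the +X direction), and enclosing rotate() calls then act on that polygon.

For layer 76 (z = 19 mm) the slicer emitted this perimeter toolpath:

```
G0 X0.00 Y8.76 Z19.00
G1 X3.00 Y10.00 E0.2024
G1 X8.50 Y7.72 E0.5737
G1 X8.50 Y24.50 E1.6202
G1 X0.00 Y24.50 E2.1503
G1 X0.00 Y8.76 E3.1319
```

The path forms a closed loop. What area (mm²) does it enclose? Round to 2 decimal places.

131.38 mm²

Apply the shoelace formula to the sequence of (X, Y) vertices; enclosed area = 131.38 mm².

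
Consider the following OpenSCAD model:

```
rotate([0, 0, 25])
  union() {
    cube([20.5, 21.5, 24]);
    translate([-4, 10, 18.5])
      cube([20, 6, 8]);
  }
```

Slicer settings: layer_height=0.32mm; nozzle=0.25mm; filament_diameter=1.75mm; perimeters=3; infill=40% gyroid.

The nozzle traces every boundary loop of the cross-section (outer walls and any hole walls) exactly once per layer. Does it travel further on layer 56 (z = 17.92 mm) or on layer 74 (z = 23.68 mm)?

layer 74 (z = 23.68 mm)

Layer 56 (z = 17.92): the 20.5×21.5 cube contributes its full rectangle (perimeter 84.00 mm); the cube at (-4, 10) does not reach this height (z outside [18.5, 26.5]); Merging all regions: only the 20.5×21.5 cube is present, so the union is just that shape — boundary = 84.00 mm; (rotated 25° about Z; rotation is an isometry so areas/perimeters/island counts are preserved). So its perimeter = 84.00 mm. Layer 74 (z = 23.68): the cube (footprint 20.5×21.5) is included at this height (perimeter 84.00 mm); the cube at (-4, 10) is present — its section is the full 20×6 rectangle (perimeter 52.00 mm); Combining (union): the regions partially overlap (shared area 96.00 mm²), so the edge portions inside another operand are dropped and the merged outline is re-measured after clipping — boundary = 92.00 mm; (rotated 25° about Z; rotation is an isometry so areas/perimeters/island counts are preserved). So its perimeter = 92.00 mm. Layer 74 is larger (92.00 vs 84.00 mm).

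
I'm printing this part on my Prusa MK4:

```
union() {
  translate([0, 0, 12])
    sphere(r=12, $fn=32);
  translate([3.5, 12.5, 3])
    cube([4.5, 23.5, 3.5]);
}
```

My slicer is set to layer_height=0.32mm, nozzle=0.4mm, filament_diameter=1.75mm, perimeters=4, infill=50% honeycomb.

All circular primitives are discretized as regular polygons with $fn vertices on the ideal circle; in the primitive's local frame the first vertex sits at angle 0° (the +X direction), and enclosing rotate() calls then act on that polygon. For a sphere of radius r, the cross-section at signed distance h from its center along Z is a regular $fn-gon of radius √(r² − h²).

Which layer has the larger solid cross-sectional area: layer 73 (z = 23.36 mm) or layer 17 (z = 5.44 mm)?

layer 17 (z = 5.44 mm)

Layer 73 (z = 23.36): the sphere: section is a regular 32-gon, circumradius = √(r²−h²) = √(12²−11.36²) = 3.867 (area = (32/2)·3.867²·sin(360°/32) = 46.67 mm²); the cube at (3.5, 12.5) is not intersected at this z (z outside [3, 6.5]); Taking the union: only the r=12 sphere is present, so the union is just that shape — area = 46.67 mm². So its area = 46.67 mm². Layer 17 (z = 5.44): the sphere: section is a regular 32-gon, circumradius = √(r²−h²) = √(12²−6.56²) = 10.048 (area = (32/2)·10.048²·sin(360°/32) = 315.16 mm²); the cube at (3.5, 12.5) (footprint 4.5×23.5) is included at this height (area 105.75 mm²); Combining (union): the 2 present regions are separate (no shared area or edge), so areas and boundary lengths simply add and each stays a separate island — area = 420.91 mm². So its area = 420.91 mm². Layer 17 is larger (420.91 vs 46.67 mm²).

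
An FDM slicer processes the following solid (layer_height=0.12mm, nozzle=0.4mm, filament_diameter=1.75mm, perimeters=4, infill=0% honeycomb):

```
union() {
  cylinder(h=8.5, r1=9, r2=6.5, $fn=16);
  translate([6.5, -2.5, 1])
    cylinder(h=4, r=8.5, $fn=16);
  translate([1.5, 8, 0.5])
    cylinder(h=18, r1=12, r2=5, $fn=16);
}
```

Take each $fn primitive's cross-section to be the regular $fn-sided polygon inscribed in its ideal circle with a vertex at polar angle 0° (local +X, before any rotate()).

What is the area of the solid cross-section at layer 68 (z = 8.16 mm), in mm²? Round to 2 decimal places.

At z = 8.16 mm: the cone: at t=0.960 of its height the radius interpolates to r₁+(r₂−r₁)t = 6.600, giving a regular 16-gon of that circumradius (area = (16/2)·6.600²·sin(360°/16) = 133.36 mm²); the cylinder at (6.5, -2.5) is not intersected at this z (z outside [1, 5]); the cone at (1.5, 8) contributes a regular 16-gon of circumradius 9.021 (interpolated between r1=12 and r2=5 at t=0.426) (area = (16/2)·9.021²·sin(360°/16) = 249.14 mm²); Combining (union): the regions partially overlap — summed areas 382.50 mm² minus the doubly-counted overlap 65.59 mm² gives 316.91 mm² — area = 316.91 mm². Overall, the cross-section is a single solid region. Net area = 316.91 mm².

316.91 mm²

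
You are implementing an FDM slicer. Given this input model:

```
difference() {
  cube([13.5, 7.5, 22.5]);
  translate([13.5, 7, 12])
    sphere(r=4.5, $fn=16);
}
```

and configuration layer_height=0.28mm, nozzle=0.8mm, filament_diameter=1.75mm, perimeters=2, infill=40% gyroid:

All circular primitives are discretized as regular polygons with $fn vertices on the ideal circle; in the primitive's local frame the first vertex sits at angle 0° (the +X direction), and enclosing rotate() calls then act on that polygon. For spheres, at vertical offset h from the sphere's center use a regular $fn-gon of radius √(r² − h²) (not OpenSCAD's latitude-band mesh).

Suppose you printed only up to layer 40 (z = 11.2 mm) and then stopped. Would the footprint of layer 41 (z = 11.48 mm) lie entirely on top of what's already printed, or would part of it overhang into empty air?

Compare the two slices. At z = 11.2: the cube is present — its section is the full 13.5×7.5 rectangle (area 101.25 mm²); the sphere at (13.5, 7): section is a regular 16-gon, circumradius = √(r²−h²) = √(4.5²−0.8²) = 4.428 (area = (16/2)·4.428²·sin(360°/16) = 60.04 mm²); Subtracting the remaining from the first: starting from the 13.5×7.5 cube (101.25 mm²), the r=4.5 sphere at (13.5, 7) partially overlaps it — only the 17.20 mm² overlap (of its 60.04 mm²) is removed, clipping the outline — area = 84.05 mm². At z = 11.48: the 13.5×7.5 cube contributes its full rectangle (area 101.25 mm²); the r=4.5 sphere at (13.5, 7) slices to a regular 16-gon of circumradius 4.470 (√(r²−h²) with h=0.52 from center) (area = (16/2)·4.470²·sin(360°/16) = 61.17 mm²); Subtracting the remaining from the first: starting from the 13.5×7.5 cube (101.25 mm²), the r=4.5 sphere at (13.5, 7) partially overlaps it — only the 17.50 mm² overlap (of its 61.17 mm²) is removed, clipping the outline — area = 83.75 mm². Checking containment: the cross-section at z = 11.48 is a subset of the cross-section at z = 11.2.

entirely on top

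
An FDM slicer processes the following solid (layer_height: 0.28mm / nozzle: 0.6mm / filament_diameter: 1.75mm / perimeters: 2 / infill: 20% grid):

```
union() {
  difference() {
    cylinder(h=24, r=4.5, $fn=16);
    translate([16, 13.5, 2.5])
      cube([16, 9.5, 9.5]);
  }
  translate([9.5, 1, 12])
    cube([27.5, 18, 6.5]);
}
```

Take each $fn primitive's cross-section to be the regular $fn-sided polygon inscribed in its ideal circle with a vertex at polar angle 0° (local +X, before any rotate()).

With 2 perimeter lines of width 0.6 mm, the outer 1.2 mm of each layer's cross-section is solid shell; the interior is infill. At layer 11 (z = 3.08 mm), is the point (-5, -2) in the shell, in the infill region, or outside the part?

outside

At z = 3.08 mm: the cylinder: section is a regular 16-gon, circumradius r=4.5; the cube at (16, 13.5) (footprint 16×9.5) is included at this height; Subtracting the remaining from the first: starting from the r=4.5 cylinder, the 16×9.5 cube at (16, 13.5) misses the remaining region (no effect) — 1 connected region; the cube at (9.5, 1) is absent (z outside [12, 18.5]); Merging all regions: only the result so far is present, so the union is just that shape — 1 connected region. Overall, the cross-section is a single solid region. The nearest boundary edge runs (-3.18, -3.18)→(-4.16, -1.72); distance from the point to it = 0.89 mm. The point is not inside any of the regions above, so it lies outside the cross-section (0.89 mm from the nearest boundary).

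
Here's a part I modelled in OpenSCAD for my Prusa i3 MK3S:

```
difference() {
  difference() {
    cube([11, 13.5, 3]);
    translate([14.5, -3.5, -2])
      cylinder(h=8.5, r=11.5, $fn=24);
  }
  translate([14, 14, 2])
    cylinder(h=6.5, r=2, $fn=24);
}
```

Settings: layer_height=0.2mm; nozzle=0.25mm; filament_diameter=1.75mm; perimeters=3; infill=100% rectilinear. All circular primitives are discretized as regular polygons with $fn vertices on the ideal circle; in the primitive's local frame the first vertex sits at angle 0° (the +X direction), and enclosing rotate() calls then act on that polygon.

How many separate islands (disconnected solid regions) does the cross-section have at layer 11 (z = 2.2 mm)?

1

At z = 2.2 mm: the cube is present — its section is the full 11×13.5 rectangle; the cylinder at (14.5, -3.5): section is a regular 24-gon, circumradius r=11.5; Taking the first minus the rest: starting from the 11×13.5 cube, the r=11.5 cylinder at (14.5, -3.5) partially overlaps it — only the 36.13 mm² overlap (of its 410.75 mm²) is removed, clipping the outline — 1 connected region; the cylinder at (14, 14): section is a regular 24-gon, circumradius r=2; Taking the first minus the rest: starting from the result so far, the r=2 cylinder at (14, 14) misses the remaining region (no effect) — 1 connected region. Overall, the cross-section is a single solid region. Island count = 1.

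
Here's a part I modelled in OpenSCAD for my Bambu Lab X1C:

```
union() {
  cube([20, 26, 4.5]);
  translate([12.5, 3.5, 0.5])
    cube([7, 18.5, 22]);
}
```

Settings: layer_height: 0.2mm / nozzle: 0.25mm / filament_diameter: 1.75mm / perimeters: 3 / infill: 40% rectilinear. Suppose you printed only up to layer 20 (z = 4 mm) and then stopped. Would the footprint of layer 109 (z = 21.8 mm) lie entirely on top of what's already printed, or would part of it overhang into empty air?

entirely on top

Compare the two slices. At z = 4: the cube (footprint 20×26) is included at this height (area 520.00 mm²); the cube at (12.5, 3.5) is present — its section is the full 7×18.5 rectangle (area 129.50 mm²); Merging all regions: the 7×18.5 cube at (12.5, 3.5) lies entirely inside the 20×26 cube, so the union is just the 20×26 cube — area = 520.00 mm². At z = 21.8: the cube does not reach this height (z outside [0, 4.5]); the 7×18.5 cube at (12.5, 3.5) contributes its full rectangle (area 129.50 mm²); Combining (union): only the 7×18.5 cube at (12.5, 3.5) is present, so the union is just that shape — area = 129.50 mm². Checking containment: the cross-section at z = 21.8 is a subset of the cross-section at z = 4.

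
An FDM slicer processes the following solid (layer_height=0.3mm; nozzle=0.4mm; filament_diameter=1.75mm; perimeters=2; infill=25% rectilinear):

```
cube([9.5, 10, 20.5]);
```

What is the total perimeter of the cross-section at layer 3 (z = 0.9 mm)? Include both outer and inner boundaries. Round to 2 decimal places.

39.00 mm

At z = 0.9 mm: the cube (footprint 9.5×10) is included at this height (perimeter 39.00 mm). Overall, the cross-section is a single solid region. Total boundary length (outer) = 39.00 mm.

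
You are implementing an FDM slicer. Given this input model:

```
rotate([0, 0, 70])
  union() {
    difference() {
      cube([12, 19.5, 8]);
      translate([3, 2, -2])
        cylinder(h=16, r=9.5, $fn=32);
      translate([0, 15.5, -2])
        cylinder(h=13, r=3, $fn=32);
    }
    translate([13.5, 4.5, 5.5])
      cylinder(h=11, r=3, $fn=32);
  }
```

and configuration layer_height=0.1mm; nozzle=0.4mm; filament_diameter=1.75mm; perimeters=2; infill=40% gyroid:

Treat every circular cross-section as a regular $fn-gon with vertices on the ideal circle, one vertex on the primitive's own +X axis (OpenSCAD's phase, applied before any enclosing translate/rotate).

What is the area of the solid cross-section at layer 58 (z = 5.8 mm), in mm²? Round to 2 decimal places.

125.91 mm²

At z = 5.8 mm: the cube (footprint 12×19.5) is included at this height (area 234.00 mm²); the cylinder at (3, 2): section is a regular 32-gon, circumradius r=9.5 (area = (32/2)·9.500²·sin(360°/32) = 281.71 mm²); the cylinder at (0, 15.5): section is a regular 32-gon, circumradius r=3 (area = (32/2)·3.000²·sin(360°/32) = 28.09 mm²); After the difference (first − rest): starting from the 12×19.5 cube (234.00 mm²), the r=9.5 cylinder at (3, 2) partially overlaps it — only the 121.43 mm² overlap (of its 281.71 mm²) is removed, clipping the outline; the r=3 cylinder at (0, 15.5) partially overlaps it — only the 14.05 mm² overlap (of its 28.09 mm²) is removed, clipping the outline — area = 98.53 mm²; the r=3 cylinder at (13.5, 4.5) gives a regular 32-gon of circumradius 3 (constant along its height) (area = (32/2)·3.000²·sin(360°/32) = 28.09 mm²); Merging all regions: the regions partially overlap — summed areas 126.62 mm² minus the doubly-counted overlap 0.71 mm² gives 125.91 mm² — area = 125.91 mm²; (rotated 70° about Z; rotation is an isometry so areas/perimeters/island counts are preserved). Overall, the cross-section is a single solid region. Net area = 125.91 mm².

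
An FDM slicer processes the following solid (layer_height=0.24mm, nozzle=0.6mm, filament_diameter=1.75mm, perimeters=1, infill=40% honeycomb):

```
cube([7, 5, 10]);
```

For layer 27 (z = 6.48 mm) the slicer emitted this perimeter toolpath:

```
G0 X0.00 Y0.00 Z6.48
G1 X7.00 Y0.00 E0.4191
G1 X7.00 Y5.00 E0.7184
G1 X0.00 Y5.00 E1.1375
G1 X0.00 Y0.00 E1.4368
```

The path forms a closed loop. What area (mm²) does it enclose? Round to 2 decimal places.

Apply the shoelace formula to the sequence of (X, Y) vertices; enclosed area = 35.00 mm².

35.00 mm²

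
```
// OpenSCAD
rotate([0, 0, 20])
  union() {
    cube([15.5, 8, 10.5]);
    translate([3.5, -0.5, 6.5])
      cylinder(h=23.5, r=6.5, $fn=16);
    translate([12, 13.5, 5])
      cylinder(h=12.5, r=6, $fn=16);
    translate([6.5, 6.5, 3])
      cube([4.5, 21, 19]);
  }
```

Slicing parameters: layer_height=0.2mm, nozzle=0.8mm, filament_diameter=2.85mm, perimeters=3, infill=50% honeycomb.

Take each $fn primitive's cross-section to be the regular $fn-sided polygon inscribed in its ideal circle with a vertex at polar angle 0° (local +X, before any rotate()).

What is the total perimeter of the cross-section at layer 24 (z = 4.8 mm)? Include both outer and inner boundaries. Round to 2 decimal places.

At z = 4.8 mm: the cube (footprint 15.5×8) is included at this height (perimeter 47.00 mm); the cylinder at (3.5, -0.5) is absent (z outside [6.5, 30]); the cylinder at (12, 13.5) is not intersected at this z (z outside [5, 17.5]); the cube at (6.5, 6.5) (footprint 4.5×21) is included at this height (perimeter 51.00 mm); Merging all regions: the regions partially overlap (shared area 6.75 mm²), so the edge portions inside another operand are dropped and the merged outline is re-measured after clipping — boundary = 86.00 mm; (rotated 20° about Z; rotation is an isometry so areas/perimeters/island counts are preserved). Overall, the cross-section is a single solid region. Total boundary length (outer) = 86.00 mm.

86.00 mm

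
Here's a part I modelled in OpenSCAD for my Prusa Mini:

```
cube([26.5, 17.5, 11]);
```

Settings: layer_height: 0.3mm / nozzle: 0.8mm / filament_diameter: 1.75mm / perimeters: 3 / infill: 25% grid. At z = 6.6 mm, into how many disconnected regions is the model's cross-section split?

1

At z = 6.6 mm: the cube (footprint 26.5×17.5) is included at this height. The result has 1 disconnected region.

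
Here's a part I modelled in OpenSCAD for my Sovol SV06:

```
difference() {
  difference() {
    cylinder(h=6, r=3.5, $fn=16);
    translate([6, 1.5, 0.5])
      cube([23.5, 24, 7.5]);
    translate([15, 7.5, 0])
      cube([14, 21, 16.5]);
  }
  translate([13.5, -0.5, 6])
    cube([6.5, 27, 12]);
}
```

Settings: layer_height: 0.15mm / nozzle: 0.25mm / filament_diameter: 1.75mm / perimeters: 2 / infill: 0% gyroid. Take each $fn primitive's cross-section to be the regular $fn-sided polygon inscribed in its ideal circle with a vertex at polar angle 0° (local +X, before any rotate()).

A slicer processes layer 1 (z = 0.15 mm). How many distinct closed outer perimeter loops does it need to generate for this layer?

1

At z = 0.15 mm: the r=3.5 cylinder contributes a regular 16-gon of circumradius 3.5; the cube at (6, 1.5) is absent (z outside [0.5, 8]); the cube at (15, 7.5) is present — its section is the full 14×21 rectangle; Subtracting the remaining from the first: starting from the r=3.5 cylinder, the 14×21 cube at (15, 7.5) misses the remaining region (no effect) — 1 connected region; the cube at (13.5, -0.5) is absent (z outside [6, 18]); Taking the first minus the rest: none of the subtracted shapes is present at this height, so that combined region is unchanged — 1 connected region. The result has 1 disconnected region.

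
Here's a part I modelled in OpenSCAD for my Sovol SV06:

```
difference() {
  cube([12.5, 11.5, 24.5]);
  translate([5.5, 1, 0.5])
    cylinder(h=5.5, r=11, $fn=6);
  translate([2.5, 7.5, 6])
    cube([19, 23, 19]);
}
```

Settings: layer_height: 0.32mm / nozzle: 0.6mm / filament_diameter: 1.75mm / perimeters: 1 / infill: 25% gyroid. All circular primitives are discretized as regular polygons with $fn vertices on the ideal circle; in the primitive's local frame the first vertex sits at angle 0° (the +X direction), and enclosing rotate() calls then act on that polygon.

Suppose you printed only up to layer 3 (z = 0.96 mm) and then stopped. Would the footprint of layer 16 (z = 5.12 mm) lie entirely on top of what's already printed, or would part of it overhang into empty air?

entirely on top

Compare the two slices. At z = 0.96: the cube is present — its section is the full 12.5×11.5 rectangle (area 143.75 mm²); the r=11 cylinder at (5.5, 1) gives a regular 6-gon of circumradius 11 (constant along its height) (area = (6/2)·11.000²·sin(360°/6) = 314.37 mm²); the cube at (2.5, 7.5) is absent (z outside [6, 25]); Taking the first minus the rest: starting from the 12.5×11.5 cube (143.75 mm²), the r=11 cylinder at (5.5, 1) partially overlaps it — only the 129.63 mm² overlap (of its 314.37 mm²) is removed, clipping the outline — area = 14.12 mm². At z = 5.12: the cube (footprint 12.5×11.5) is included at this height (area 143.75 mm²); the cylinder at (5.5, 1): section is a regular 6-gon, circumradius r=11 (area = (6/2)·11.000²·sin(360°/6) = 314.37 mm²); the cube at (2.5, 7.5) is absent (z outside [6, 25]); Subtracting the remaining from the first: starting from the 12.5×11.5 cube (143.75 mm²), the r=11 cylinder at (5.5, 1) partially overlaps it — only the 129.63 mm² overlap (of its 314.37 mm²) is removed, clipping the outline — area = 14.12 mm². Checking containment: the cross-section at z = 5.12 is a subset of the cross-section at z = 0.96.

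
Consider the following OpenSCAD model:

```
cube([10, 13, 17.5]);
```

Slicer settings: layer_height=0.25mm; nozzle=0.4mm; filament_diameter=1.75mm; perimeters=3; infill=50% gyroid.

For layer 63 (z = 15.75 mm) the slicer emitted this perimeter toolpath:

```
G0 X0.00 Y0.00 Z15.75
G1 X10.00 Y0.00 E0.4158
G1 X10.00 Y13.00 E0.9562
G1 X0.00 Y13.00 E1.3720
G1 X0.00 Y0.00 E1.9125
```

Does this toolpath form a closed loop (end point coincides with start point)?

yes

Start point (G0): (0.00, 0.00). End point (last G1): the path returns to the start — closed.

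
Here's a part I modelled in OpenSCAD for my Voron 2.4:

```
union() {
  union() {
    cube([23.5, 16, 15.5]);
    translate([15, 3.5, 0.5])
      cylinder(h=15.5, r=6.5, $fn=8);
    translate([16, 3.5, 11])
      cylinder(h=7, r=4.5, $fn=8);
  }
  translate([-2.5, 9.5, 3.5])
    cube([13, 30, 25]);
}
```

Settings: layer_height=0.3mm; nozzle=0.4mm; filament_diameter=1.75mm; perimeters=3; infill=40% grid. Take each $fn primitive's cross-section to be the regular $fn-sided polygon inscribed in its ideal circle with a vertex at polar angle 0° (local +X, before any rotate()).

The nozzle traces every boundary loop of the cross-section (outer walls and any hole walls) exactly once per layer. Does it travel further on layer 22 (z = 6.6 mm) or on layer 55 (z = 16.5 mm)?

Layer 22 (z = 6.6): the 23.5×16 cube contributes its full rectangle (perimeter 79.00 mm); the r=6.5 cylinder at (15, 3.5) contributes a regular 8-gon of circumradius 6.5 (perimeter = 2·8·6.500·sin(180°/8) = 39.80 mm); the cylinder at (16, 3.5) is absent (z outside [11, 18]); Merging all regions: the regions partially overlap (shared area 100.18 mm²), so the edge portions inside another operand are dropped and the merged outline is re-measured after clipping — boundary = 81.22 mm; the cube at (-2.5, 9.5) (footprint 13×30) is included at this height (perimeter 86.00 mm); Combining (union): the regions partially overlap (shared area 68.25 mm²), so the edge portions inside another operand are dropped and the merged outline is re-measured after clipping — boundary = 133.22 mm. So its perimeter = 133.22 mm. Layer 55 (z = 16.5): the cube is absent (z outside [0, 15.5]); the cylinder at (15, 3.5) is not intersected at this z (z outside [0.5, 16]); the r=4.5 cylinder at (16, 3.5) gives a regular 8-gon of circumradius 4.5 (constant along its height) (perimeter = 2·8·4.500·sin(180°/8) = 27.55 mm); Combining (union): only the r=4.5 cylinder at (16, 3.5) is present, so the union is just that shape — boundary = 27.55 mm; the cube at (-2.5, 9.5) (footprint 13×30) is included at this height (perimeter 86.00 mm); Combining (union): the 2 present regions are separate (no shared area or edge), so areas and boundary lengths simply add and each stays a separate island — boundary = 113.55 mm. So its perimeter = 113.55 mm. Layer 22 is larger (133.22 vs 113.55 mm).

layer 22 (z = 6.6 mm)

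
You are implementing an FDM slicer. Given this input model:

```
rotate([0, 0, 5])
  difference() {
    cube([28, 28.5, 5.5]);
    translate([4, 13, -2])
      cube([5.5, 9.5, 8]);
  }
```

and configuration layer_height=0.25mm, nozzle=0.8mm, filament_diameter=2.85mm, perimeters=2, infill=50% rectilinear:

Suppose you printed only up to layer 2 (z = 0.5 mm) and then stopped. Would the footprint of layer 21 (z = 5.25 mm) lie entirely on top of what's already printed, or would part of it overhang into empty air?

entirely on top

Compare the two slices. At z = 0.5: the cube (footprint 28×28.5) is included at this height (area 798.00 mm²); the 5.5×9.5 cube at (4, 13) contributes its full rectangle (area 52.25 mm²); Subtracting the remaining from the first: starting from the 28×28.5 cube (798.00 mm²), the 5.5×9.5 cube at (4, 13) lies wholly inside it (removes its full 52.25 mm² and its 30.00 mm outline becomes a hole wall) — area = 745.75 mm²; (rotated 5° about Z; rotation is an isometry so areas/perimeters/island counts are preserved). At z = 5.25: the cube (footprint 28×28.5) is included at this height (area 798.00 mm²); the cube at (4, 13) is present — its section is the full 5.5×9.5 rectangle (area 52.25 mm²); Taking the first minus the rest: starting from the 28×28.5 cube (798.00 mm²), the 5.5×9.5 cube at (4, 13) lies wholly inside it (removes its full 52.25 mm² and its 30.00 mm outline becomes a hole wall) — area = 745.75 mm²; (rotated 5° about Z; rotation is an isometry so areas/perimeters/island counts are preserved). Checking containment: the cross-section at z = 5.25 is a subset of the cross-section at z = 0.5.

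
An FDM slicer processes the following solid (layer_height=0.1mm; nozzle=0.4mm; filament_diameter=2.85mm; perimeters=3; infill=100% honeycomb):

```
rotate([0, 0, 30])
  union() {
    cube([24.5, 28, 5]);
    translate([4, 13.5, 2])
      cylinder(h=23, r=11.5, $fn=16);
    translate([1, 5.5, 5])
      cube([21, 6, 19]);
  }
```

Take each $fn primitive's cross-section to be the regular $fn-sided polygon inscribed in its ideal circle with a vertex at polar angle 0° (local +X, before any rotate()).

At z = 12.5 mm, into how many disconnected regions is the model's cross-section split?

1

At z = 12.5 mm: the cube does not reach this height (z outside [0, 5]); the r=11.5 cylinder at (4, 13.5) gives a regular 16-gon of circumradius 11.5 (constant along its height); the 21×6 cube at (1, 5.5) contributes its full rectangle; Taking the union: the regions partially overlap (shared area 77.99 mm²), so overlapping operands fuse into one piece — 1 connected region; (whole slice rotated 30° about Z — lengths, areas and connectivity unchanged). The result has 1 disconnected region.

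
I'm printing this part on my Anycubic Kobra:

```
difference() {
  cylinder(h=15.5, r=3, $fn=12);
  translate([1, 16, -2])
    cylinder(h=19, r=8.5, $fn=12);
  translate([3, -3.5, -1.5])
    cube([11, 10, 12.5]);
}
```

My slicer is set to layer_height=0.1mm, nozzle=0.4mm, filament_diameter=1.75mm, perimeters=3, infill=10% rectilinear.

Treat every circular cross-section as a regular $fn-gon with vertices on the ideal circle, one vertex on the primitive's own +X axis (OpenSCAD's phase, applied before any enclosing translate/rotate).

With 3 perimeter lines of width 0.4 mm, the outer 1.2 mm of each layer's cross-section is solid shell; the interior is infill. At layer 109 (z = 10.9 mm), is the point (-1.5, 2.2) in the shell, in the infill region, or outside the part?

At z = 10.9 mm: the r=3 cylinder gives a regular 12-gon of circumradius 3 (constant along its height); the r=8.5 cylinder at (1, 16) contributes a regular 12-gon of circumradius 8.5; the cube at (3, -3.5) is present — its section is the full 11×10 rectangle; Subtracting the remaining from the first: starting from the r=3 cylinder, the r=8.5 cylinder at (1, 16) misses the remaining region (no effect); the 11×10 cube at (3, -3.5) misses the remaining region (no effect) — 1 connected region. Overall, the cross-section is a single solid region. The nearest boundary edge runs (-2.60, 1.50)→(-1.50, 2.60); distance from the point to it = 0.28 mm. The point is inside the cross-section, 0.28 mm from the nearest boundary — within the 1.2 mm shell band (3 × 0.4).

shell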